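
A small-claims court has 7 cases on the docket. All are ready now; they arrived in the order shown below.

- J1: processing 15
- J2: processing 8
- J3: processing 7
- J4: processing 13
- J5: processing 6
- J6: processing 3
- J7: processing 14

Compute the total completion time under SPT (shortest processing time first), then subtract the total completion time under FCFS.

-72

SPT (increasing processing time): J6 J5 J3 J2 J4 J7 J1.
J6: 0→3
J5: 3→9
J3: 9→16
J2: 16→24
J4: 24→37
J7: 37→51
J1: 51→66
Sum = 3+9+16+24+37+51+66 = 206.
FIFO (arrival order): J1 J2 J3 J4 J5 J6 J7.
J1: 0→15
J2: 15→23
J3: 23→30
J4: 30→43
J5: 43→49
J6: 49→52
J7: 52→66
Sum = 15+23+30+43+49+52+66 = 278.
Difference = 206 − 278 = -72.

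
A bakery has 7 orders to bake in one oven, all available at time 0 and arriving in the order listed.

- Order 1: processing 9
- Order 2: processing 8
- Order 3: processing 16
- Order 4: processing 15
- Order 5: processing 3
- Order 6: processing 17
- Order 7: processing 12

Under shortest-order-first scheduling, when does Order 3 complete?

SPT (increasing processing time): Order 5 Order 2 Order 1 Order 7 Order 4 Order 3 Order 6.
Order 5: 0→3
Order 2: 3→11
Order 1: 11→20
Order 7: 20→32
Order 4: 32→47
Order 3: 47→63

63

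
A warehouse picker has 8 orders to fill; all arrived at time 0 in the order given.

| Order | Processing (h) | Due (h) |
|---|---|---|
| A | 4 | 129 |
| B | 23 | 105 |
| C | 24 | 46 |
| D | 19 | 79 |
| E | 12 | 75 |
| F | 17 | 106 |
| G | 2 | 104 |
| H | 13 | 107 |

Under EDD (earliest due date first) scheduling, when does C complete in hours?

EDD (increasing due date): C E D G B F H A.
C: 0→24

24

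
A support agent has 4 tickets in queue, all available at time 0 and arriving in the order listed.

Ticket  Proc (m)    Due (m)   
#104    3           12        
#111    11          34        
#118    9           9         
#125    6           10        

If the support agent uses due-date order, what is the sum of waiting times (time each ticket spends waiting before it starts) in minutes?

EDD (increasing due date): #118 #125 #104 #111.
#118: waits 0, runs 0→9
#125: waits 9, runs 9→15
#104: waits 15, runs 15→18
#111: waits 18, runs 18→29
Sum = 0+9+15+18 = 42.

42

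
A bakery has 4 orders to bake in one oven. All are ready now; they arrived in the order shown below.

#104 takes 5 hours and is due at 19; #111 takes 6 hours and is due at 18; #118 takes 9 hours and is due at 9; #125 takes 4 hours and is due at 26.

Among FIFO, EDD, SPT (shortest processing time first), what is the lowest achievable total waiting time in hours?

FIFO (arrival order): #104 #111 #118 #125.
#104: waits 0, runs 0→5
#111: waits 5, runs 5→11
#118: waits 11, runs 11→20
#125: waits 20, runs 20→24
Sum = 0+5+11+20 = 36.
EDD (increasing due date): #118 #111 #104 #125.
#118: waits 0, runs 0→9
#111: waits 9, runs 9→15
#104: waits 15, runs 15→20
#125: waits 20, runs 20→24
Sum = 0+9+15+20 = 44.
SPT (increasing processing time): #125 #104 #111 #118.
#125: waits 0, runs 0→4
#104: waits 4, runs 4→9
#111: waits 9, runs 9→15
#118: waits 15, runs 15→24
Sum = 0+4+9+15 = 28.
FIFO 36, EDD 44, SPT 28 → minimum 28.

28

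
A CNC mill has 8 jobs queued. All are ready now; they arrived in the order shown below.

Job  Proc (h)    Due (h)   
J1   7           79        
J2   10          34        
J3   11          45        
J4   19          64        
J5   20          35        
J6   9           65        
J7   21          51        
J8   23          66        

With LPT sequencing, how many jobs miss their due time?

6

LPT (decreasing processing time): J8 J7 J5 J4 J3 J2 J6 J1.
J8: 0→23, due 66, tardiness 0
J7: 23→44, due 51, tardiness 0
J5: 44→64, due 35, tardiness 29
J4: 64→83, due 64, tardiness 19
J3: 83→94, due 45, tardiness 49
J2: 94→104, due 34, tardiness 70
J6: 104→113, due 65, tardiness 48
J1: 113→120, due 79, tardiness 41
Late jobs: 6.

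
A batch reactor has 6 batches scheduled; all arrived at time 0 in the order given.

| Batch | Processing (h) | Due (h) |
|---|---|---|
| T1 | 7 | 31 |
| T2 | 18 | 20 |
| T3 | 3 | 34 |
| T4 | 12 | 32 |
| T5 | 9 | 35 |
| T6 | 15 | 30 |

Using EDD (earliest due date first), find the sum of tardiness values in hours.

82

EDD (increasing due date): T2 T6 T1 T4 T3 T5.
T2: 0→18, due 20, tardiness 0
T6: 18→33, due 30, tardiness 3
T1: 33→40, due 31, tardiness 9
T4: 40→52, due 32, tardiness 20
T3: 52→55, due 34, tardiness 21
T5: 55→64, due 35, tardiness 29
Sum = 0+3+9+20+21+29 = 82.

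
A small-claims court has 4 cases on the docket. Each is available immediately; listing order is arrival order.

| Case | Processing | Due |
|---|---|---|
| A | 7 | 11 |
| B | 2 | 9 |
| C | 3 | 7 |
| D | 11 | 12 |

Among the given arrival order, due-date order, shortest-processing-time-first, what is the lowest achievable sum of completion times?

42

FIFO (arrival order): A B C D.
A: 0→7
B: 7→9
C: 9→12
D: 12→23
Sum = 7+9+12+23 = 51.
EDD (increasing due date): C B A D.
C: 0→3
B: 3→5
A: 5→12
D: 12→23
Sum = 3+5+12+23 = 43.
SPT (increasing processing time): B C A D.
B: 0→2
C: 2→5
A: 5→12
D: 12→23
Sum = 2+5+12+23 = 42.
FIFO 51, EDD 43, SPT 42 → minimum 42.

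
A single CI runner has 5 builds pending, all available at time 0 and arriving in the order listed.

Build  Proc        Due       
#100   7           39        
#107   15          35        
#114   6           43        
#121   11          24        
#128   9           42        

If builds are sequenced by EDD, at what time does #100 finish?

33

EDD (increasing due date): #121 #107 #100 #128 #114.
#121: 0→11
#107: 11→26
#100: 26→33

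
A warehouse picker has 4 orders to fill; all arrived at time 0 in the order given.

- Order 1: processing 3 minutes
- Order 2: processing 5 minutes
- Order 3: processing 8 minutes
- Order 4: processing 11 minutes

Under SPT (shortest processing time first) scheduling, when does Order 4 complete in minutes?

27

SPT (increasing processing time): Order 1 Order 2 Order 3 Order 4.
Order 1: 0→3
Order 2: 3→8
Order 3: 8→16
Order 4: 16→27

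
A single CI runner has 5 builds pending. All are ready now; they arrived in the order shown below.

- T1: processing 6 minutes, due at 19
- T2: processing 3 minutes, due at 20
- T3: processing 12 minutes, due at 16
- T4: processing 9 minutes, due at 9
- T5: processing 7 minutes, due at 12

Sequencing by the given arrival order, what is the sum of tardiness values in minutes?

51

FIFO (arrival order): T1 T2 T3 T4 T5.
T1: 0→6, due 19, tardiness 0
T2: 6→9, due 20, tardiness 0
T3: 9→21, due 16, tardiness 5
T4: 21→30, due 9, tardiness 21
T5: 30→37, due 12, tardiness 25
Sum = 0+0+5+21+25 = 51.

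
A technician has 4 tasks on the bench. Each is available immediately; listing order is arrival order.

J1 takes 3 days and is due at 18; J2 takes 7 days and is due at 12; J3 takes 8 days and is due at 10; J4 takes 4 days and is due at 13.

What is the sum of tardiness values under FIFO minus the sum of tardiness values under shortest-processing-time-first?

3

FIFO (arrival order): J1 J2 J3 J4.
J1: 0→3, due 18, tardiness 0
J2: 3→10, due 12, tardiness 0
J3: 10→18, due 10, tardiness 8
J4: 18→22, due 13, tardiness 9
Sum = 0+0+8+9 = 17.
SPT (increasing processing time): J1 J4 J2 J3.
J1: 0→3, due 18, tardiness 0
J4: 3→7, due 13, tardiness 0
J2: 7→14, due 12, tardiness 2
J3: 14→22, due 10, tardiness 12
Sum = 0+0+2+12 = 14.
Difference = 17 − 14 = 3.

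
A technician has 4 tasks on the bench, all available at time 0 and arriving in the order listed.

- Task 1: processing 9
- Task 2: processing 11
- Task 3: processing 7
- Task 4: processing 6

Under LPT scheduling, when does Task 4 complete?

33

LPT (decreasing processing time): Task 2 Task 1 Task 3 Task 4.
Task 2: 0→11
Task 1: 11→20
Task 3: 20→27
Task 4: 27→33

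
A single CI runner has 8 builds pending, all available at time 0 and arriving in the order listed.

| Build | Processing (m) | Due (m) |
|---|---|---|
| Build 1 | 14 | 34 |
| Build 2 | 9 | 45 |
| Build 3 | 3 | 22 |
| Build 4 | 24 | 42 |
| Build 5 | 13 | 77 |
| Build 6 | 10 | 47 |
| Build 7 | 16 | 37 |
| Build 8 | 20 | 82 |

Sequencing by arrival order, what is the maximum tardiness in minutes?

52

FIFO (arrival order): Build 1 Build 2 Build 3 Build 4 Build 5 Build 6 Build 7 Build 8.
Build 1: 0→14, due 34, tardiness 0
Build 2: 14→23, due 45, tardiness 0
Build 3: 23→26, due 22, tardiness 4
Build 4: 26→50, due 42, tardiness 8
Build 5: 50→63, due 77, tardiness 0
Build 6: 63→73, due 47, tardiness 26
Build 7: 73→89, due 37, tardiness 52
Build 8: 89→109, due 82, tardiness 27
Maximum = 52.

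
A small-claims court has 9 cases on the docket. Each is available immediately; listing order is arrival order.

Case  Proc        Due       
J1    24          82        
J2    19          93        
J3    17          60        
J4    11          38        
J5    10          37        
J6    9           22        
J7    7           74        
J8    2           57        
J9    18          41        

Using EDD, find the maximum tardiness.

EDD (increasing due date): J6 J5 J4 J9 J8 J3 J7 J1 J2.
J6: 0→9, due 22, tardiness 0
J5: 9→19, due 37, tardiness 0
J4: 19→30, due 38, tardiness 0
J9: 30→48, due 41, tardiness 7
J8: 48→50, due 57, tardiness 0
J3: 50→67, due 60, tardiness 7
J7: 67→74, due 74, tardiness 0
J1: 74→98, due 82, tardiness 16
J2: 98→117, due 93, tardiness 24
Maximum = 24.

24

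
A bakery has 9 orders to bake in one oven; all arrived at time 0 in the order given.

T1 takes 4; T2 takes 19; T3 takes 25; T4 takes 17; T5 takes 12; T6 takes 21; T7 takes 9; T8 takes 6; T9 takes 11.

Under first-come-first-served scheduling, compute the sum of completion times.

659

FIFO (arrival order): T1 T2 T3 T4 T5 T6 T7 T8 T9.
T1: 0→4
T2: 4→23
T3: 23→48
T4: 48→65
T5: 65→77
T6: 77→98
T7: 98→107
T8: 107→113
T9: 113→124
Sum = 4+23+48+65+77+98+107+113+124 = 659.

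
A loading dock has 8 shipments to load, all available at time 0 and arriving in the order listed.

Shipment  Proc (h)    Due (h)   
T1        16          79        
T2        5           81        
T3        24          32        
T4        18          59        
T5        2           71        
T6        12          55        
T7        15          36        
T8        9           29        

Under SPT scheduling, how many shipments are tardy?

3

SPT (increasing processing time): T5 T2 T8 T6 T7 T1 T4 T3.
T5: 0→2, due 71, tardiness 0
T2: 2→7, due 81, tardiness 0
T8: 7→16, due 29, tardiness 0
T6: 16→28, due 55, tardiness 0
T7: 28→43, due 36, tardiness 7
T1: 43→59, due 79, tardiness 0
T4: 59→77, due 59, tardiness 18
T3: 77→101, due 32, tardiness 69
Late shipments: 3.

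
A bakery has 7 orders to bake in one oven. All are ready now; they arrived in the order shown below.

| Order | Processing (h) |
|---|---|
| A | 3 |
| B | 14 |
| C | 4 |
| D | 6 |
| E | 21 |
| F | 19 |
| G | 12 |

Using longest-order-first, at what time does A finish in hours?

79

LPT (decreasing processing time): E F B G D C A.
E: 0→21
F: 21→40
B: 40→54
G: 54→66
D: 66→72
C: 72→76
A: 76→79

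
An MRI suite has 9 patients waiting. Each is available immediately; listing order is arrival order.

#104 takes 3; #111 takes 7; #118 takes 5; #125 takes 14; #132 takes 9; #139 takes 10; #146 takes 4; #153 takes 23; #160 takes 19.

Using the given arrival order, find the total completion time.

364

FIFO (arrival order): #104 #111 #118 #125 #132 #139 #146 #153 #160.
#104: 0→3
#111: 3→10
#118: 10→15
#125: 15→29
#132: 29→38
#139: 38→48
#146: 48→52
#153: 52→75
#160: 75→94
Sum = 3+10+15+29+38+48+52+75+94 = 364.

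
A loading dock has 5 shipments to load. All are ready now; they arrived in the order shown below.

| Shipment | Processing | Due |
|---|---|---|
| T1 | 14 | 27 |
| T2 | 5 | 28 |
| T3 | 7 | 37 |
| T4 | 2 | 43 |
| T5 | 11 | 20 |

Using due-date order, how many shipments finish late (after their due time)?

EDD (increasing due date): T5 T1 T2 T3 T4.
T5: 0→11, due 20, tardiness 0
T1: 11→25, due 27, tardiness 0
T2: 25→30, due 28, tardiness 2
T3: 30→37, due 37, tardiness 0
T4: 37→39, due 43, tardiness 0
Late shipments: 1.

1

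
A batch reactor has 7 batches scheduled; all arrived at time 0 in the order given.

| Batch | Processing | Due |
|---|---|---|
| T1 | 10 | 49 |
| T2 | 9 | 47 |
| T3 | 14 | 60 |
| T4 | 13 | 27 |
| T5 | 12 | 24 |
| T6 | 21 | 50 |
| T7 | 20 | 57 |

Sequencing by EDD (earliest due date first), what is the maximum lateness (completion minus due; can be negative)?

39

EDD (increasing due date): T5 T4 T2 T1 T6 T7 T3.
T5: 0→12, due 24, lateness -12
T4: 12→25, due 27, lateness -2
T2: 25→34, due 47, lateness -13
T1: 34→44, due 49, lateness -5
T6: 44→65, due 50, lateness 15
T7: 65→85, due 57, lateness 28
T3: 85→99, due 60, lateness 39
Maximum = 39.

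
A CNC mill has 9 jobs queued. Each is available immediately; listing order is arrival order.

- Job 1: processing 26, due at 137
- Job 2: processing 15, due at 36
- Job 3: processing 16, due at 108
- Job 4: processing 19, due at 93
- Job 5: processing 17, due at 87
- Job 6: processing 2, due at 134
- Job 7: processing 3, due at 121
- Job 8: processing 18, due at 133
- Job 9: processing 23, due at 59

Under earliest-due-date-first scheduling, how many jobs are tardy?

1

EDD (increasing due date): Job 2 Job 9 Job 5 Job 4 Job 3 Job 7 Job 8 Job 6 Job 1.
Job 2: 0→15, due 36, tardiness 0
Job 9: 15→38, due 59, tardiness 0
Job 5: 38→55, due 87, tardiness 0
Job 4: 55→74, due 93, tardiness 0
Job 3: 74→90, due 108, tardiness 0
Job 7: 90→93, due 121, tardiness 0
Job 8: 93→111, due 133, tardiness 0
Job 6: 111→113, due 134, tardiness 0
Job 1: 113→139, due 137, tardiness 2
Late jobs: 1.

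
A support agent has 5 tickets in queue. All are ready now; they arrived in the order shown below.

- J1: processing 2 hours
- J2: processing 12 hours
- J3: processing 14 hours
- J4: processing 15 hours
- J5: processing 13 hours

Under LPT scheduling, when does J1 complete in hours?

56

LPT (decreasing processing time): J4 J3 J5 J2 J1.
J4: 0→15
J3: 15→29
J5: 29→42
J2: 42→54
J1: 54→56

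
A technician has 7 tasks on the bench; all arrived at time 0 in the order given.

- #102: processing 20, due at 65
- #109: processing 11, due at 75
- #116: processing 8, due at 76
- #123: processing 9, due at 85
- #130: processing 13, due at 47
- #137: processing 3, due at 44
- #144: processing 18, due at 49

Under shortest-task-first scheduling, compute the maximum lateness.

17

SPT (increasing processing time): #137 #116 #123 #109 #130 #144 #102.
#137: 0→3, due 44, lateness -41
#116: 3→11, due 76, lateness -65
#123: 11→20, due 85, lateness -65
#109: 20→31, due 75, lateness -44
#130: 31→44, due 47, lateness -3
#144: 44→62, due 49, lateness 13
#102: 62→82, due 65, lateness 17
Maximum = 17.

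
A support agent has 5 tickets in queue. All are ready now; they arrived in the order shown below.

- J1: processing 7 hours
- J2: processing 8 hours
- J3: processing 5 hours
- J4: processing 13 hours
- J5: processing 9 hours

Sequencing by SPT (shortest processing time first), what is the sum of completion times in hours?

108

SPT (increasing processing time): J3 J1 J2 J5 J4.
J3: 0→5
J1: 5→12
J2: 12→20
J5: 20→29
J4: 29→42
Sum = 5+12+20+29+42 = 108.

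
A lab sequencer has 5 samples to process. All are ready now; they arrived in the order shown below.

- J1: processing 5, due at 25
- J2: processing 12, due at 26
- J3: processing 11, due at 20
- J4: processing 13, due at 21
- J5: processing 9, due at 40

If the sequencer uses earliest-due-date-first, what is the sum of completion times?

155

EDD (increasing due date): J3 J4 J1 J2 J5.
J3: 0→11
J4: 11→24
J1: 24→29
J2: 29→41
J5: 41→50
Sum = 11+24+29+41+50 = 155.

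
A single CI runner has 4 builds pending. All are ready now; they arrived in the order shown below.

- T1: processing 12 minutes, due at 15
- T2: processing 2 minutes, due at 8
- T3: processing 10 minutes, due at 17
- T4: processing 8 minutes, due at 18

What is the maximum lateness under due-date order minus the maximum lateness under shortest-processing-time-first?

-3

EDD (increasing due date): T2 T1 T3 T4.
T2: 0→2, due 8, lateness -6
T1: 2→14, due 15, lateness -1
T3: 14→24, due 17, lateness 7
T4: 24→32, due 18, lateness 14
Maximum = 14.
SPT (increasing processing time): T2 T4 T3 T1.
T2: 0→2, due 8, lateness -6
T4: 2→10, due 18, lateness -8
T3: 10→20, due 17, lateness 3
T1: 20→32, due 15, lateness 17
Maximum = 17.
Difference = 14 − 17 = -3.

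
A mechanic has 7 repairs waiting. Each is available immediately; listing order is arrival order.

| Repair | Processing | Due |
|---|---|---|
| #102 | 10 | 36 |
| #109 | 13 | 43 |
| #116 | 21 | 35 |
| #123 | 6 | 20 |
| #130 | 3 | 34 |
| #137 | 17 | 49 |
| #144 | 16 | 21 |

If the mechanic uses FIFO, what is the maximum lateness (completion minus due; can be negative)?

FIFO (arrival order): #102 #109 #116 #123 #130 #137 #144.
#102: 0→10, due 36, lateness -26
#109: 10→23, due 43, lateness -20
#116: 23→44, due 35, lateness 9
#123: 44→50, due 20, lateness 30
#130: 50→53, due 34, lateness 19
#137: 53→70, due 49, lateness 21
#144: 70→86, due 21, lateness 65
Maximum = 65.

65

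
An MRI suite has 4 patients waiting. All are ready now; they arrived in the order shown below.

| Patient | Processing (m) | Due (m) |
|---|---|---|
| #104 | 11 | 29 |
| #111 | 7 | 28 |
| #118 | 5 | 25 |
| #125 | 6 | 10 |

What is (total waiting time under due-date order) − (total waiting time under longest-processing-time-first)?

EDD (increasing due date): #125 #118 #111 #104.
#125: waits 0, runs 0→6
#118: waits 6, runs 6→11
#111: waits 11, runs 11→18
#104: waits 18, runs 18→29
Sum = 0+6+11+18 = 35.
LPT (decreasing processing time): #104 #111 #125 #118.
#104: waits 0, runs 0→11
#111: waits 11, runs 11→18
#125: waits 18, runs 18→24
#118: waits 24, runs 24→29
Sum = 0+11+18+24 = 53.
Difference = 35 − 53 = -18.

-18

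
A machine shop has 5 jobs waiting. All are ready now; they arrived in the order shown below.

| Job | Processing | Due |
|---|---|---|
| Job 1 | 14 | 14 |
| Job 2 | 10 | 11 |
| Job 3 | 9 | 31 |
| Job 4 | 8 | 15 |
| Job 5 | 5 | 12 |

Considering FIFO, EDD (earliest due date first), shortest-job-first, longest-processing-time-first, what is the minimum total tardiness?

FIFO (arrival order): Job 1 Job 2 Job 3 Job 4 Job 5.
Job 1: 0→14, due 14, tardiness 0
Job 2: 14→24, due 11, tardiness 13
Job 3: 24→33, due 31, tardiness 2
Job 4: 33→41, due 15, tardiness 26
Job 5: 41→46, due 12, tardiness 34
Sum = 0+13+2+26+34 = 75.
EDD (increasing due date): Job 2 Job 5 Job 1 Job 4 Job 3.
Job 2: 0→10, due 11, tardiness 0
Job 5: 10→15, due 12, tardiness 3
Job 1: 15→29, due 14, tardiness 15
Job 4: 29→37, due 15, tardiness 22
Job 3: 37→46, due 31, tardiness 15
Sum = 0+3+15+22+15 = 55.
SPT (increasing processing time): Job 5 Job 4 Job 3 Job 2 Job 1.
Job 5: 0→5, due 12, tardiness 0
Job 4: 5→13, due 15, tardiness 0
Job 3: 13→22, due 31, tardiness 0
Job 2: 22→32, due 11, tardiness 21
Job 1: 32→46, due 14, tardiness 32
Sum = 0+0+0+21+32 = 53.
LPT (decreasing processing time): Job 1 Job 2 Job 3 Job 4 Job 5.
Job 1: 0→14, due 14, tardiness 0
Job 2: 14→24, due 11, tardiness 13
Job 3: 24→33, due 31, tardiness 2
Job 4: 33→41, due 15, tardiness 26
Job 5: 41→46, due 12, tardiness 34
Sum = 0+13+2+26+34 = 75.
FIFO 75, EDD 55, SPT 53, LPT 75 → minimum 53.

53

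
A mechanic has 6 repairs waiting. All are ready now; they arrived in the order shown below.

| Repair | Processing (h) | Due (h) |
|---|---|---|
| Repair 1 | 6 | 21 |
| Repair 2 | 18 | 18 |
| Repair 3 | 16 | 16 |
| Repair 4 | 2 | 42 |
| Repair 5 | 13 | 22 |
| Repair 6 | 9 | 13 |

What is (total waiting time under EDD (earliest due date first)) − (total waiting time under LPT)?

-29

EDD (increasing due date): Repair 6 Repair 3 Repair 2 Repair 1 Repair 5 Repair 4.
Repair 6: waits 0, runs 0→9
Repair 3: waits 9, runs 9→25
Repair 2: waits 25, runs 25→43
Repair 1: waits 43, runs 43→49
Repair 5: waits 49, runs 49→62
Repair 4: waits 62, runs 62→64
Sum = 0+9+25+43+49+62 = 188.
LPT (decreasing processing time): Repair 2 Repair 3 Repair 5 Repair 6 Repair 1 Repair 4.
Repair 2: waits 0, runs 0→18
Repair 3: waits 18, runs 18→34
Repair 5: waits 34, runs 34→47
Repair 6: waits 47, runs 47→56
Repair 1: waits 56, runs 56→62
Repair 4: waits 62, runs 62→64
Sum = 0+18+34+47+56+62 = 217.
Difference = 188 − 217 = -29.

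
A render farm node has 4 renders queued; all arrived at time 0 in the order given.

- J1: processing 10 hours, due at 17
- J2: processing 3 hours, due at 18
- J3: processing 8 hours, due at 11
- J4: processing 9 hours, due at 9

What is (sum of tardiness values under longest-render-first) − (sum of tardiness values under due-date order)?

10

LPT (decreasing processing time): J1 J4 J3 J2.
J1: 0→10, due 17, tardiness 0
J4: 10→19, due 9, tardiness 10
J3: 19→27, due 11, tardiness 16
J2: 27→30, due 18, tardiness 12
Sum = 0+10+16+12 = 38.
EDD (increasing due date): J4 J3 J1 J2.
J4: 0→9, due 9, tardiness 0
J3: 9→17, due 11, tardiness 6
J1: 17→27, due 17, tardiness 10
J2: 27→30, due 18, tardiness 12
Sum = 0+6+10+12 = 28.
Difference = 38 − 28 = 10.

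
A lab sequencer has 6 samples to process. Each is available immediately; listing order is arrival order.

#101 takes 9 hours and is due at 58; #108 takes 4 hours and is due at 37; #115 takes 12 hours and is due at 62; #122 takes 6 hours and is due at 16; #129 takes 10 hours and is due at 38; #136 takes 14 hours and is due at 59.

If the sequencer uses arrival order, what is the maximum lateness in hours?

FIFO (arrival order): #101 #108 #115 #122 #129 #136.
#101: 0→9, due 58, lateness -49
#108: 9→13, due 37, lateness -24
#115: 13→25, due 62, lateness -37
#122: 25→31, due 16, lateness 15
#129: 31→41, due 38, lateness 3
#136: 41→55, due 59, lateness -4
Maximum = 15.

15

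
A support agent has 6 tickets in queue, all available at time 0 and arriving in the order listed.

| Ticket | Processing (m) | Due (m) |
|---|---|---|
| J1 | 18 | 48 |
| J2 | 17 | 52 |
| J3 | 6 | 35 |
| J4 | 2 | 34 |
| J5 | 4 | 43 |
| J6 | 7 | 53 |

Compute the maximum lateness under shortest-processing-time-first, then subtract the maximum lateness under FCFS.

-3

SPT (increasing processing time): J4 J5 J3 J6 J2 J1.
J4: 0→2, due 34, lateness -32
J5: 2→6, due 43, lateness -37
J3: 6→12, due 35, lateness -23
J6: 12→19, due 53, lateness -34
J2: 19→36, due 52, lateness -16
J1: 36→54, due 48, lateness 6
Maximum = 6.
FIFO (arrival order): J1 J2 J3 J4 J5 J6.
J1: 0→18, due 48, lateness -30
J2: 18→35, due 52, lateness -17
J3: 35→41, due 35, lateness 6
J4: 41→43, due 34, lateness 9
J5: 43→47, due 43, lateness 4
J6: 47→54, due 53, lateness 1
Maximum = 9.
Difference = 6 − 9 = -3.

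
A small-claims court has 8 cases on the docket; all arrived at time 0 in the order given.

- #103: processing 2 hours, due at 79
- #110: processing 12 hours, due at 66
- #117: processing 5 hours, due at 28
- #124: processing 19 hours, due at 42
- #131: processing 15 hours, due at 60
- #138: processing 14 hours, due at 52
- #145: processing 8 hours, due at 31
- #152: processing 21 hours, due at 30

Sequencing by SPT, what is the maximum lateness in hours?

66

SPT (increasing processing time): #103 #117 #145 #110 #138 #131 #124 #152.
#103: 0→2, due 79, lateness -77
#117: 2→7, due 28, lateness -21
#145: 7→15, due 31, lateness -16
#110: 15→27, due 66, lateness -39
#138: 27→41, due 52, lateness -11
#131: 41→56, due 60, lateness -4
#124: 56→75, due 42, lateness 33
#152: 75→96, due 30, lateness 66
Maximum = 66.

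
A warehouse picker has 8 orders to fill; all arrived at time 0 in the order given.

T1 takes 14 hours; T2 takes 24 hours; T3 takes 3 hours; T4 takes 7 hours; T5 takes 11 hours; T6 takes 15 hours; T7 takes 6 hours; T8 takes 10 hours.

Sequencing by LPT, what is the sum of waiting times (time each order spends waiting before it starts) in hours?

LPT (decreasing processing time): T2 T6 T1 T5 T8 T4 T7 T3.
T2: waits 0, runs 0→24
T6: waits 24, runs 24→39
T1: waits 39, runs 39→53
T5: waits 53, runs 53→64
T8: waits 64, runs 64→74
T4: waits 74, runs 74→81
T7: waits 81, runs 81→87
T3: waits 87, runs 87→90
Sum = 0+24+39+53+64+74+81+87 = 422.

422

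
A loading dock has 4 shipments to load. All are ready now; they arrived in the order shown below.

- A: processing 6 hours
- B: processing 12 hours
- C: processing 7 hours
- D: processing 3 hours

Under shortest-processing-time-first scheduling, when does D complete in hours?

3

SPT (increasing processing time): D A C B.
D: 0→3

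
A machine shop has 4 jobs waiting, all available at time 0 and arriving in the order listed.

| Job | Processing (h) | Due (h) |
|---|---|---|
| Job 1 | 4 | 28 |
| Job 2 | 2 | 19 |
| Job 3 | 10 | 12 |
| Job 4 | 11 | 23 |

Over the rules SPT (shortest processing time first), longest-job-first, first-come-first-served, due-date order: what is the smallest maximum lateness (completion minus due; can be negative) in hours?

0

SPT (increasing processing time): Job 2 Job 1 Job 3 Job 4.
Job 2: 0→2, due 19, lateness -17
Job 1: 2→6, due 28, lateness -22
Job 3: 6→16, due 12, lateness 4
Job 4: 16→27, due 23, lateness 4
Maximum = 4.
LPT (decreasing processing time): Job 4 Job 3 Job 1 Job 2.
Job 4: 0→11, due 23, lateness -12
Job 3: 11→21, due 12, lateness 9
Job 1: 21→25, due 28, lateness -3
Job 2: 25→27, due 19, lateness 8
Maximum = 9.
FIFO (arrival order): Job 1 Job 2 Job 3 Job 4.
Job 1: 0→4, due 28, lateness -24
Job 2: 4→6, due 19, lateness -13
Job 3: 6→16, due 12, lateness 4
Job 4: 16→27, due 23, lateness 4
Maximum = 4.
EDD (increasing due date): Job 3 Job 2 Job 4 Job 1.
Job 3: 0→10, due 12, lateness -2
Job 2: 10→12, due 19, lateness -7
Job 4: 12→23, due 23, lateness 0
Job 1: 23→27, due 28, lateness -1
Maximum = 0.
SPT 4, LPT 9, FIFO 4, EDD 0 → minimum 0.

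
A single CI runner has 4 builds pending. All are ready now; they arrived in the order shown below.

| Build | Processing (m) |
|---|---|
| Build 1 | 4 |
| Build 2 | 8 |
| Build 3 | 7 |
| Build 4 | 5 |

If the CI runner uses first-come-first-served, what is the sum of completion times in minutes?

59

FIFO (arrival order): Build 1 Build 2 Build 3 Build 4.
Build 1: 0→4
Build 2: 4→12
Build 3: 12→19
Build 4: 19→24
Sum = 4+12+19+24 = 59.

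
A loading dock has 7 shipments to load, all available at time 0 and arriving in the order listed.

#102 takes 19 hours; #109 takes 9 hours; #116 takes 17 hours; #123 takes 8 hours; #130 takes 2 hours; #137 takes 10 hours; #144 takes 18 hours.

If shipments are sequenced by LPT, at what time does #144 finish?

LPT (decreasing processing time): #102 #144 #116 #137 #109 #123 #130.
#102: 0→19
#144: 19→37

37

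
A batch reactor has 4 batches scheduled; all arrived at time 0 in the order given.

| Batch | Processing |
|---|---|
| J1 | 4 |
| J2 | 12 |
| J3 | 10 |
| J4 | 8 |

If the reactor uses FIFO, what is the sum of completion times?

FIFO (arrival order): J1 J2 J3 J4.
J1: 0→4
J2: 4→16
J3: 16→26
J4: 26→34
Sum = 4+16+26+34 = 80.

80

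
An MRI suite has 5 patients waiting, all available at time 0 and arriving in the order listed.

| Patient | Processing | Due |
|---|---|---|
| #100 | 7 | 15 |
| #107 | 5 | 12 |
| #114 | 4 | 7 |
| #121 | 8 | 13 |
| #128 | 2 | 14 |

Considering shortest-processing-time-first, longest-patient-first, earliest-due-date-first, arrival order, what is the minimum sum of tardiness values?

SPT (increasing processing time): #128 #114 #107 #100 #121.
#128: 0→2, due 14, tardiness 0
#114: 2→6, due 7, tardiness 0
#107: 6→11, due 12, tardiness 0
#100: 11→18, due 15, tardiness 3
#121: 18→26, due 13, tardiness 13
Sum = 0+0+0+3+13 = 16.
LPT (decreasing processing time): #121 #100 #107 #114 #128.
#121: 0→8, due 13, tardiness 0
#100: 8→15, due 15, tardiness 0
#107: 15→20, due 12, tardiness 8
#114: 20→24, due 7, tardiness 17
#128: 24→26, due 14, tardiness 12
Sum = 0+0+8+17+12 = 37.
EDD (increasing due date): #114 #107 #121 #128 #100.
#114: 0→4, due 7, tardiness 0
#107: 4→9, due 12, tardiness 0
#121: 9→17, due 13, tardiness 4
#128: 17→19, due 14, tardiness 5
#100: 19→26, due 15, tardiness 11
Sum = 0+0+4+5+11 = 20.
FIFO (arrival order): #100 #107 #114 #121 #128.
#100: 0→7, due 15, tardiness 0
#107: 7→12, due 12, tardiness 0
#114: 12→16, due 7, tardiness 9
#121: 16→24, due 13, tardiness 11
#128: 24→26, due 14, tardiness 12
Sum = 0+0+9+11+12 = 32.
SPT 16, LPT 37, EDD 20, FIFO 32 → minimum 16.

16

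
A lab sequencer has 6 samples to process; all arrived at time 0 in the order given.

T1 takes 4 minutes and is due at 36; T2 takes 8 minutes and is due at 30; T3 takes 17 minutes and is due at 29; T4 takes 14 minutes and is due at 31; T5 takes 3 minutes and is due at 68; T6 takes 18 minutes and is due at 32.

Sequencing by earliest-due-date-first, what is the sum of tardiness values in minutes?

58

EDD (increasing due date): T3 T2 T4 T6 T1 T5.
T3: 0→17, due 29, tardiness 0
T2: 17→25, due 30, tardiness 0
T4: 25→39, due 31, tardiness 8
T6: 39→57, due 32, tardiness 25
T1: 57→61, due 36, tardiness 25
T5: 61→64, due 68, tardiness 0
Sum = 0+0+8+25+25+0 = 58.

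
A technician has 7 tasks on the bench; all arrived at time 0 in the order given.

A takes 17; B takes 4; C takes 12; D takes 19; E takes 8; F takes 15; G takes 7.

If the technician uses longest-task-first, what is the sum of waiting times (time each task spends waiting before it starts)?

318

LPT (decreasing processing time): D A F C E G B.
D: waits 0, runs 0→19
A: waits 19, runs 19→36
F: waits 36, runs 36→51
C: waits 51, runs 51→63
E: waits 63, runs 63→71
G: waits 71, runs 71→78
B: waits 78, runs 78→82
Sum = 0+19+36+51+63+71+78 = 318.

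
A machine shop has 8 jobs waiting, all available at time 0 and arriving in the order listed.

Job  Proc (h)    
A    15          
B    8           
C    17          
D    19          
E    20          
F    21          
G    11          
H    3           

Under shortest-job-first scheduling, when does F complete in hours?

SPT (increasing processing time): H B G A C D E F.
H: 0→3
B: 3→11
G: 11→22
A: 22→37
C: 37→54
D: 54→73
E: 73→93
F: 93→114

114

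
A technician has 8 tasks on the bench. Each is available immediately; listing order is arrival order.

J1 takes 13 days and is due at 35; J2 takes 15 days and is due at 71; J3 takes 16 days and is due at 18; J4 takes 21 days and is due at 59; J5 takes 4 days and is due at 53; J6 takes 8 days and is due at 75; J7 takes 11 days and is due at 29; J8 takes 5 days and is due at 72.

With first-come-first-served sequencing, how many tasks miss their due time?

FIFO (arrival order): J1 J2 J3 J4 J5 J6 J7 J8.
J1: 0→13, due 35, tardiness 0
J2: 13→28, due 71, tardiness 0
J3: 28→44, due 18, tardiness 26
J4: 44→65, due 59, tardiness 6
J5: 65→69, due 53, tardiness 16
J6: 69→77, due 75, tardiness 2
J7: 77→88, due 29, tardiness 59
J8: 88→93, due 72, tardiness 21
Late tasks: 6.

6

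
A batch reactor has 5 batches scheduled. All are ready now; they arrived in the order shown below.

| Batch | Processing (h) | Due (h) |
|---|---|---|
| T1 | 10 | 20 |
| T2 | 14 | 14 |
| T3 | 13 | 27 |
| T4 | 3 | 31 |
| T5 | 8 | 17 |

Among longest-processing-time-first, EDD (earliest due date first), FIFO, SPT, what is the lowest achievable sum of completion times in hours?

LPT (decreasing processing time): T2 T3 T1 T5 T4.
T2: 0→14
T3: 14→27
T1: 27→37
T5: 37→45
T4: 45→48
Sum = 14+27+37+45+48 = 171.
EDD (increasing due date): T2 T5 T1 T3 T4.
T2: 0→14
T5: 14→22
T1: 22→32
T3: 32→45
T4: 45→48
Sum = 14+22+32+45+48 = 161.
FIFO (arrival order): T1 T2 T3 T4 T5.
T1: 0→10
T2: 10→24
T3: 24→37
T4: 37→40
T5: 40→48
Sum = 10+24+37+40+48 = 159.
SPT (increasing processing time): T4 T5 T1 T3 T2.
T4: 0→3
T5: 3→11
T1: 11→21
T3: 21→34
T2: 34→48
Sum = 3+11+21+34+48 = 117.
LPT 171, EDD 161, FIFO 159, SPT 117 → minimum 117.

117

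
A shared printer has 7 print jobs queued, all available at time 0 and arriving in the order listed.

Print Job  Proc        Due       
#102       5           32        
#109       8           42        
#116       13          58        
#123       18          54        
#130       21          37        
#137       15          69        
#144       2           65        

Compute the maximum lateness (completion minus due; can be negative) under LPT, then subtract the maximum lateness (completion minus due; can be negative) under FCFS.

20

LPT (decreasing processing time): #130 #123 #137 #116 #109 #102 #144.
#130: 0→21, due 37, lateness -16
#123: 21→39, due 54, lateness -15
#137: 39→54, due 69, lateness -15
#116: 54→67, due 58, lateness 9
#109: 67→75, due 42, lateness 33
#102: 75→80, due 32, lateness 48
#144: 80→82, due 65, lateness 17
Maximum = 48.
FIFO (arrival order): #102 #109 #116 #123 #130 #137 #144.
#102: 0→5, due 32, lateness -27
#109: 5→13, due 42, lateness -29
#116: 13→26, due 58, lateness -32
#123: 26→44, due 54, lateness -10
#130: 44→65, due 37, lateness 28
#137: 65→80, due 69, lateness 11
#144: 80→82, due 65, lateness 17
Maximum = 28.
Difference = 48 − 28 = 20.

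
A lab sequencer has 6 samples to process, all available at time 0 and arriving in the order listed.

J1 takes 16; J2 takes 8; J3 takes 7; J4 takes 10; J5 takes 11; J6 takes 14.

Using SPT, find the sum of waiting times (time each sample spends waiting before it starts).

133

SPT (increasing processing time): J3 J2 J4 J5 J6 J1.
J3: waits 0, runs 0→7
J2: waits 7, runs 7→15
J4: waits 15, runs 15→25
J5: waits 25, runs 25→36
J6: waits 36, runs 36→50
J1: waits 50, runs 50→66
Sum = 0+7+15+25+36+50 = 133.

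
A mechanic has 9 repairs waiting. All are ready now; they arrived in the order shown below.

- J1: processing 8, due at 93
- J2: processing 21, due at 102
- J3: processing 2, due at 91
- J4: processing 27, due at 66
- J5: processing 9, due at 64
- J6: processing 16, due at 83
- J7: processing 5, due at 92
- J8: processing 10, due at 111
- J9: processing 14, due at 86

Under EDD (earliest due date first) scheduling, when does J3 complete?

68

EDD (increasing due date): J5 J4 J6 J9 J3 J7 J1 J2 J8.
J5: 0→9
J4: 9→36
J6: 36→52
J9: 52→66
J3: 66→68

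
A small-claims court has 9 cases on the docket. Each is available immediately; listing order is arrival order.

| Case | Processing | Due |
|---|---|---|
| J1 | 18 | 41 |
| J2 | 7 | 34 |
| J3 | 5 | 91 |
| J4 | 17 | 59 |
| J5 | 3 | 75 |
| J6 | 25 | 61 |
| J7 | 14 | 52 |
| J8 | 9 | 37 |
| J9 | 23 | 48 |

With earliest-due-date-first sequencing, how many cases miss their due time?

6

EDD (increasing due date): J2 J8 J1 J9 J7 J4 J6 J5 J3.
J2: 0→7, due 34, tardiness 0
J8: 7→16, due 37, tardiness 0
J1: 16→34, due 41, tardiness 0
J9: 34→57, due 48, tardiness 9
J7: 57→71, due 52, tardiness 19
J4: 71→88, due 59, tardiness 29
J6: 88→113, due 61, tardiness 52
J5: 113→116, due 75, tardiness 41
J3: 116→121, due 91, tardiness 30
Late cases: 6.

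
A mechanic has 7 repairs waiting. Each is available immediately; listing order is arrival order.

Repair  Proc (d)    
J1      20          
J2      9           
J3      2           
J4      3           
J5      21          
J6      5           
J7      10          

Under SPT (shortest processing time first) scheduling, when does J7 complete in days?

29

SPT (increasing processing time): J3 J4 J6 J2 J7 J1 J5.
J3: 0→2
J4: 2→5
J6: 5→10
J2: 10→19
J7: 19→29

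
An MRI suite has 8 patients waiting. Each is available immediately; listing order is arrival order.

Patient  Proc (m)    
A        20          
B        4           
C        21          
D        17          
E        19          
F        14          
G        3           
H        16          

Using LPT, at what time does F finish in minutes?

107

LPT (decreasing processing time): C A E D H F B G.
C: 0→21
A: 21→41
E: 41→60
D: 60→77
H: 77→93
F: 93→107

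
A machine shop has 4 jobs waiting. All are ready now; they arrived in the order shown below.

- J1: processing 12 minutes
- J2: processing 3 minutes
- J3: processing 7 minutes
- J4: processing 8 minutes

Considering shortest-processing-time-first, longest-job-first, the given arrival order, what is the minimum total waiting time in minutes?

SPT (increasing processing time): J2 J3 J4 J1.
J2: waits 0, runs 0→3
J3: waits 3, runs 3→10
J4: waits 10, runs 10→18
J1: waits 18, runs 18→30
Sum = 0+3+10+18 = 31.
LPT (decreasing processing time): J1 J4 J3 J2.
J1: waits 0, runs 0→12
J4: waits 12, runs 12→20
J3: waits 20, runs 20→27
J2: waits 27, runs 27→30
Sum = 0+12+20+27 = 59.
FIFO (arrival order): J1 J2 J3 J4.
J1: waits 0, runs 0→12
J2: waits 12, runs 12→15
J3: waits 15, runs 15→22
J4: waits 22, runs 22→30
Sum = 0+12+15+22 = 49.
SPT 31, LPT 59, FIFO 49 → minimum 31.

31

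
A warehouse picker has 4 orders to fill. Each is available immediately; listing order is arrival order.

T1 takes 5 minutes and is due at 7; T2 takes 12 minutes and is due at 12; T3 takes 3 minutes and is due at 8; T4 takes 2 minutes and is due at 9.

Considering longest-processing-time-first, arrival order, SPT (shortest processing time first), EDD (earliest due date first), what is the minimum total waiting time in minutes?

LPT (decreasing processing time): T2 T1 T3 T4.
T2: waits 0, runs 0→12
T1: waits 12, runs 12→17
T3: waits 17, runs 17→20
T4: waits 20, runs 20→22
Sum = 0+12+17+20 = 49.
FIFO (arrival order): T1 T2 T3 T4.
T1: waits 0, runs 0→5
T2: waits 5, runs 5→17
T3: waits 17, runs 17→20
T4: waits 20, runs 20→22
Sum = 0+5+17+20 = 42.
SPT (increasing processing time): T4 T3 T1 T2.
T4: waits 0, runs 0→2
T3: waits 2, runs 2→5
T1: waits 5, runs 5→10
T2: waits 10, runs 10→22
Sum = 0+2+5+10 = 17.
EDD (increasing due date): T1 T3 T4 T2.
T1: waits 0, runs 0→5
T3: waits 5, runs 5→8
T4: waits 8, runs 8→10
T2: waits 10, runs 10→22
Sum = 0+5+8+10 = 23.
LPT 49, FIFO 42, SPT 17, EDD 23 → minimum 17.

17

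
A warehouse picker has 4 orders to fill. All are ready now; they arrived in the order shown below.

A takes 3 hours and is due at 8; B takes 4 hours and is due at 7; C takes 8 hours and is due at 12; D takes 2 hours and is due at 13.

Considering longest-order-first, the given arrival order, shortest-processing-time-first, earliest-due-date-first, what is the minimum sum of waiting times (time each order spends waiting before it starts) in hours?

16

LPT (decreasing processing time): C B A D.
C: waits 0, runs 0→8
B: waits 8, runs 8→12
A: waits 12, runs 12→15
D: waits 15, runs 15→17
Sum = 0+8+12+15 = 35.
FIFO (arrival order): A B C D.
A: waits 0, runs 0→3
B: waits 3, runs 3→7
C: waits 7, runs 7→15
D: waits 15, runs 15→17
Sum = 0+3+7+15 = 25.
SPT (increasing processing time): D A B C.
D: waits 0, runs 0→2
A: waits 2, runs 2→5
B: waits 5, runs 5→9
C: waits 9, runs 9→17
Sum = 0+2+5+9 = 16.
EDD (increasing due date): B A C D.
B: waits 0, runs 0→4
A: waits 4, runs 4→7
C: waits 7, runs 7→15
D: waits 15, runs 15→17
Sum = 0+4+7+15 = 26.
LPT 35, FIFO 25, SPT 16, EDD 26 → minimum 16.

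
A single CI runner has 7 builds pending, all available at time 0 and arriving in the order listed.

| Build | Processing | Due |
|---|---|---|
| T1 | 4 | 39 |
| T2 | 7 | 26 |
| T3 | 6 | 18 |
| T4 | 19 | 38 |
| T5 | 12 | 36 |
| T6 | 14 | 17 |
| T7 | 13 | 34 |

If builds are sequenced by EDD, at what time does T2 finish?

27

EDD (increasing due date): T6 T3 T2 T7 T5 T4 T1.
T6: 0→14
T3: 14→20
T2: 20→27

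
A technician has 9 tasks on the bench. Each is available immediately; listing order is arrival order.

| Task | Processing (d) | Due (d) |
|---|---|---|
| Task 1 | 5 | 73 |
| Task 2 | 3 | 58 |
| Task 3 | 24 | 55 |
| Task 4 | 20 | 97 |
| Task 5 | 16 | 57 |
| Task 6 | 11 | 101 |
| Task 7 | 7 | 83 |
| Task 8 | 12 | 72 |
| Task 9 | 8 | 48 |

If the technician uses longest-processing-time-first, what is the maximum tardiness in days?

LPT (decreasing processing time): Task 3 Task 4 Task 5 Task 8 Task 6 Task 9 Task 7 Task 1 Task 2.
Task 3: 0→24, due 55, tardiness 0
Task 4: 24→44, due 97, tardiness 0
Task 5: 44→60, due 57, tardiness 3
Task 8: 60→72, due 72, tardiness 0
Task 6: 72→83, due 101, tardiness 0
Task 9: 83→91, due 48, tardiness 43
Task 7: 91→98, due 83, tardiness 15
Task 1: 98→103, due 73, tardiness 30
Task 2: 103→106, due 58, tardiness 48
Maximum = 48.

48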